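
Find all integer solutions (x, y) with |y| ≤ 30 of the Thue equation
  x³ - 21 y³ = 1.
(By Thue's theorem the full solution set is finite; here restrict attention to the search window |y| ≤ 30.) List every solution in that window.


The equation is x³ - 21y³ = 1. For fixed y, x³ = 21·y³ + 1, so a solution requires the RHS to be a perfect cube.
Strategy: iterate y from -30 to 30, compute RHS = 21·y³ + 1, and check whether it is a (positive or negative) perfect cube.
Check small values of y:
  y = 0: RHS = 1 = (1)³ ⇒ x = 1 works.
  y = 1: RHS = 22 is not a perfect cube.
  y = -1: RHS = -20 is not a perfect cube.
  y = 2: RHS = 169 is not a perfect cube.
  y = -2: RHS = -167 is not a perfect cube.
  y = 3: RHS = 568 is not a perfect cube.
  y = -3: RHS = -566 is not a perfect cube.
Continuing the search up to |y| = 30 finds no further solutions beyond those listed.
Collected solutions: (1, 0).

Solutions (with |y| ≤ 30): (1, 0).


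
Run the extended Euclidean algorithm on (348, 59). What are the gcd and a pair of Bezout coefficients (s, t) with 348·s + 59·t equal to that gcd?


Euclidean algorithm on (348, 59) — divide until remainder is 0:
  348 = 5 · 59 + 53
  59 = 1 · 53 + 6
  53 = 8 · 6 + 5
  6 = 1 · 5 + 1
  5 = 5 · 1 + 0
gcd(348, 59) = 1.
Track Bezout coefficients alongside the remainders: start with r₀ = 348 = a·1 + b·0 (s = 1, t = 0) and r₁ = 59 = a·0 + b·1 (s = 0, t = 1); each new remainder r_{k+1} = r_{k-1} − q_k·r_k inherits s_{k+1} = s_{k-1} − q_k·s_k, t_{k+1} = t_{k-1} − q_k·t_k, so r_k = a·s_k + b·t_k at every step:
  q = 5: r = 53, s = 1 − 5·0 = 1, t = 0 − 5·1 = -5  (check: 348·1 + 59·(-5) = 53)
  q = 1: r = 6, s = 0 − 1·1 = -1, t = 1 − 1·(-5) = 6  (check: 348·(-1) + 59·6 = 6)
  q = 8: r = 5, s = 1 − 8·(-1) = 9, t = -5 − 8·6 = -53  (check: 348·9 + 59·(-53) = 5)
  q = 1: r = 1, s = -1 − 1·9 = -10, t = 6 − 1·(-53) = 59  (check: 348·(-10) + 59·59 = 1)
The row with r = 1 (the gcd) gives the Bezout coefficients s = -10, t = 59.
Result: 348 · (-10) + 59 · (59) = 1.

gcd(348, 59) = 1; s = -10, t = 59 (check: 348·(-10) + 59·59 = 1).


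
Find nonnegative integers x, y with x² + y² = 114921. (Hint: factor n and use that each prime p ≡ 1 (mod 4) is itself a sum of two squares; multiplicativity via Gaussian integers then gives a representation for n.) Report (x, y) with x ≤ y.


Step 1: Factor n = 114921 = 3^2 · 113^2.
Step 2: Check the mod-4 condition on each prime factor: 3 ≡ 3 (mod 4), exponent 2 (must be even); 113 ≡ 1 (mod 4), exponent 2.
All primes ≡ 3 (mod 4) appear to even exponent (or don't appear), so by the two-squares theorem n IS expressible as a sum of two squares.
Step 3: Build a representation. Group n = k² · m with k = 3 and m = 113 · 113 = 12769 (a product of primes ≡ 1 (mod 4)); a representation of m scales to one of n via (k·x)² + (k·y)² = k²(x² + y²). Each prime p ≡ 1 (mod 4) is itself a sum of two squares; find a² by testing p − a² for a perfect square:
  113: 113 − 1² = 112, 113 − 2² = 109, 113 − 3² = 104, 113 − 4² = 97, 113 − 5² = 88, 113 − 6² = 77, 113 − 7² = 64 = 8² ⇒ 113 = 7² + 8².
  Combine using the Brahmagupta–Fibonacci identity (a² + b²)(c² + d²) = (ac − bd)² + (ad + bc)² = (ac + bd)² + (ad − bc)²:
  113 · 113 = 12769: from (7² + 8²)(7² + 8²), take (7·7 − 8·8, 7·8 + 8·7) = (49 − 64, 56 + 56) = (-15, 112); dropping signs (only squares matter) gives (15, 112); check 15² + 112² = 225 + 12544 = 12769 ✓.
  Scale by k = 3: (3·15, 3·112) = (45, 336).
Step 4: Order so x ≤ y and verify: 45² + 336² = 2025 + 112896 = 114921 = n. ✓

n = 114921 = 45² + 336² (one valid representation with x ≤ y).


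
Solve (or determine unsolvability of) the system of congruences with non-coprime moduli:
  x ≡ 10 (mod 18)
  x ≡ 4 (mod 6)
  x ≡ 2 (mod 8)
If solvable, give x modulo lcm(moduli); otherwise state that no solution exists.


Moduli 18, 6, 8 are not pairwise coprime, so CRT works modulo lcm(m_i) when all pairwise compatibility conditions hold.
Pairwise compatibility: gcd(m_i, m_j) must divide a_i - a_j for every pair.
Merge one congruence at a time:
  Start: x ≡ 10 (mod 18).
  Combine with x ≡ 4 (mod 6): gcd(18, 6) = 6; 4 - 10 = -6, which IS divisible by 6, so compatible.
    Write x = 10 + 18·t and substitute into x ≡ 4 (mod 6): 18·t ≡ 4 − 10 = -6 (mod 6).
    Divide the congruence (and modulus) by g = 6: 3·t ≡ -1 (mod 1).
    Modulo 1 every t works; take t = 0.
    Then x = 10 + 18·0 = 10, valid modulo lcm(18, 6) = 18: x ≡ 10 (mod 18).
  Combine with x ≡ 2 (mod 8): gcd(18, 8) = 2; 2 - 10 = -8, which IS divisible by 2, so compatible.
    Write x = 10 + 18·t and substitute into x ≡ 2 (mod 8): 18·t ≡ 2 − 10 = -8 (mod 8).
    Divide the congruence (and modulus) by g = 2: 9·t ≡ -4 (mod 4).
    Reduce coefficients mod 4: 1·t ≡ 0 (mod 4).
    So t ≡ 0 (mod 4).
    Then x = 10 + 18·0 = 10, valid modulo lcm(18, 8) = 72: x ≡ 10 (mod 72).
Verify: 10 mod 18 = 10, 10 mod 6 = 4, 10 mod 8 = 2.

x ≡ 10 (mod 72).


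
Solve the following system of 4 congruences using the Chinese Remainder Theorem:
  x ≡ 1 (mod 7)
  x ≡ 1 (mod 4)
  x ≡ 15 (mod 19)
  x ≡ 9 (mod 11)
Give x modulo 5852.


Product of moduli M = 7 · 4 · 19 · 11 = 5852.
Merge one congruence at a time:
  Start: x ≡ 1 (mod 7).
  Combine with x ≡ 1 (mod 4); new modulus lcm = 28.
    Write x = 1 + 7·t and substitute into x ≡ 1 (mod 4): 7·t ≡ 1 − 1 = 0 (mod 4).
    Reduce coefficients mod 4: 3·t ≡ 0 (mod 4).
    The inverse of 3 mod 4 is 3 (since 3·3 = 9 = 2·4 + 1), so t ≡ 3·0 = 0 ≡ 0 (mod 4).
    Then x = 1 + 7·0 = 1, valid modulo lcm(7, 4) = 28: x ≡ 1 (mod 28).
  Combine with x ≡ 15 (mod 19); new modulus lcm = 532.
    Write x = 1 + 28·t and substitute into x ≡ 15 (mod 19): 28·t ≡ 15 − 1 = 14 (mod 19).
    Reduce coefficients mod 19: 9·t ≡ 14 (mod 19).
    The inverse of 9 mod 19 is 17 (since 9·17 = 153 = 8·19 + 1), so t ≡ 17·14 = 238 ≡ 10 (mod 19).
    Then x = 1 + 28·10 = 281, valid modulo lcm(28, 19) = 532: x ≡ 281 (mod 532).
  Combine with x ≡ 9 (mod 11); new modulus lcm = 5852.
    Write x = 281 + 532·t and substitute into x ≡ 9 (mod 11): 532·t ≡ 9 − 281 = -272 (mod 11).
    Reduce coefficients mod 11: 4·t ≡ 3 (mod 11).
    The inverse of 4 mod 11 is 3 (since 4·3 = 12 = 1·11 + 1), so t ≡ 3·3 = 9 ≡ 9 (mod 11).
    Then x = 281 + 532·9 = 5069, valid modulo lcm(532, 11) = 5852: x ≡ 5069 (mod 5852).
Verify against each original: 5069 mod 7 = 1, 5069 mod 4 = 1, 5069 mod 19 = 15, 5069 mod 11 = 9.

x ≡ 5069 (mod 5852).


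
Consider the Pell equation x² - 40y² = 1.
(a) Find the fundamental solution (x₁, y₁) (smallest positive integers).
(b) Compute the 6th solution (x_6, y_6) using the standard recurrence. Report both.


Step 1: Find the fundamental solution (x₁, y₁) of x² - 40y² = 1.
  Expand √40 as a continued fraction. a₀ = ⌊√40⌋ = 6; iterate m_{k+1} = d_k·a_k − m_k, d_{k+1} = (40 − m_{k+1}²)/d_k, a_{k+1} = ⌊(a₀ + m_{k+1})/d_{k+1}⌋ (starting m₀ = 0, d₀ = 1), with convergents p_k = a_k·p_{k-1} + p_{k-2}, q_k = a_k·q_{k-1} + q_{k-2} (p₋₁ = 1, q₋₁ = 0):
  k = 0: a₀ = 6; p₀/q₀ = 6/1; p₀² − 40·q₀² = 36 − 40 = -4.
  k = 1: m = 6, d = 4, a = ⌊(6 + 6)/4⌋ = 3; p/q = (3·6 + 1)/(3·1 + 0) = 19/3; p² − 40·q² = 361 − 360 = 1.
  The first convergent with p² − 40·q² = 1 gives the fundamental solution (x₁, y₁) = (19, 3).
Step 2: Apply the recurrence (x_{n+1}, y_{n+1}) = (x₁x_n + 40y₁y_n, x₁y_n + y₁x_n) repeatedly.
  From (x_1, y_1) = (19, 3): x_2 = 19·19 + 40·3·3 = 721; y_2 = 19·3 + 3·19 = 114.
  From (x_2, y_2) = (721, 114): x_3 = 19·721 + 40·3·114 = 27379; y_3 = 19·114 + 3·721 = 4329.
  From (x_3, y_3) = (27379, 4329): x_4 = 19·27379 + 40·3·4329 = 1039681; y_4 = 19·4329 + 3·27379 = 164388.
  From (x_4, y_4) = (1039681, 164388): x_5 = 19·1039681 + 40·3·164388 = 39480499; y_5 = 19·164388 + 3·1039681 = 6242415.
  From (x_5, y_5) = (39480499, 6242415): x_6 = 19·39480499 + 40·3·6242415 = 1499219281; y_6 = 19·6242415 + 3·39480499 = 237047382.
Step 3: Verify x_6² - 40·y_6² = 2247658452522156961 - 2247658452522156960 = 1 (should be 1). ✓

(x_1, y_1) = (19, 3); (x_6, y_6) = (1499219281, 237047382).


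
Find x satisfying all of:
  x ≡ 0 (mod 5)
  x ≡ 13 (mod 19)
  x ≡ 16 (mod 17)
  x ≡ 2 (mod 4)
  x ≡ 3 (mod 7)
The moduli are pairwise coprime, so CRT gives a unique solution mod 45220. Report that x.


Product of moduli M = 5 · 19 · 17 · 4 · 7 = 45220.
Merge one congruence at a time:
  Start: x ≡ 0 (mod 5).
  Combine with x ≡ 13 (mod 19); new modulus lcm = 95.
    Write x = 0 + 5·t and substitute into x ≡ 13 (mod 19): 5·t ≡ 13 − 0 = 13 (mod 19).
    The inverse of 5 mod 19 is 4 (since 5·4 = 20 = 1·19 + 1), so t ≡ 4·13 = 52 ≡ 14 (mod 19).
    Then x = 0 + 5·14 = 70, valid modulo lcm(5, 19) = 95: x ≡ 70 (mod 95).
  Combine with x ≡ 16 (mod 17); new modulus lcm = 1615.
    Write x = 70 + 95·t and substitute into x ≡ 16 (mod 17): 95·t ≡ 16 − 70 = -54 (mod 17).
    Reduce coefficients mod 17: 10·t ≡ 14 (mod 17).
    The inverse of 10 mod 17 is 12 (since 10·12 = 120 = 7·17 + 1), so t ≡ 12·14 = 168 ≡ 15 (mod 17).
    Then x = 70 + 95·15 = 1495, valid modulo lcm(95, 17) = 1615: x ≡ 1495 (mod 1615).
  Combine with x ≡ 2 (mod 4); new modulus lcm = 6460.
    Write x = 1495 + 1615·t and substitute into x ≡ 2 (mod 4): 1615·t ≡ 2 − 1495 = -1493 (mod 4).
    Reduce coefficients mod 4: 3·t ≡ 3 (mod 4).
    The inverse of 3 mod 4 is 3 (since 3·3 = 9 = 2·4 + 1), so t ≡ 3·3 = 9 ≡ 1 (mod 4).
    Then x = 1495 + 1615·1 = 3110, valid modulo lcm(1615, 4) = 6460: x ≡ 3110 (mod 6460).
  Combine with x ≡ 3 (mod 7); new modulus lcm = 45220.
    Write x = 3110 + 6460·t and substitute into x ≡ 3 (mod 7): 6460·t ≡ 3 − 3110 = -3107 (mod 7).
    Reduce coefficients mod 7: 6·t ≡ 1 (mod 7).
    The inverse of 6 mod 7 is 6 (since 6·6 = 36 = 5·7 + 1), so t ≡ 6·1 = 6 ≡ 6 (mod 7).
    Then x = 3110 + 6460·6 = 41870, valid modulo lcm(6460, 7) = 45220: x ≡ 41870 (mod 45220).
Verify against each original: 41870 mod 5 = 0, 41870 mod 19 = 13, 41870 mod 17 = 16, 41870 mod 4 = 2, 41870 mod 7 = 3.

x ≡ 41870 (mod 45220).


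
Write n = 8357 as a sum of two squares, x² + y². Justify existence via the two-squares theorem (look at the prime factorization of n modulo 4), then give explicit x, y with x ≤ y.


Step 1: Factor n = 8357 = 61 · 137.
Step 2: Check the mod-4 condition on each prime factor: 61 ≡ 1 (mod 4), exponent 1; 137 ≡ 1 (mod 4), exponent 1.
All primes ≡ 3 (mod 4) appear to even exponent (or don't appear), so by the two-squares theorem n IS expressible as a sum of two squares.
Step 3: Build a representation. Here n = 61 · 137 is a product of primes ≡ 1 (mod 4). Each prime p ≡ 1 (mod 4) is itself a sum of two squares; find a² by testing p − a² for a perfect square:
  61: 61 − 1² = 60, 61 − 2² = 57, 61 − 3² = 52, 61 − 4² = 45, 61 − 5² = 36 = 6² ⇒ 61 = 5² + 6².
  137: 137 − 1² = 136, 137 − 2² = 133, 137 − 3² = 128, 137 − 4² = 121 = 11² ⇒ 137 = 4² + 11².
  Combine using the Brahmagupta–Fibonacci identity (a² + b²)(c² + d²) = (ac − bd)² + (ad + bc)² = (ac + bd)² + (ad − bc)²:
  61 · 137 = 8357: from (5² + 6²)(4² + 11²), take (5·4 − 6·11, 5·11 + 6·4) = (20 − 66, 55 + 24) = (-46, 79); dropping signs (only squares matter) gives (46, 79); check 46² + 79² = 2116 + 6241 = 8357 ✓.
Step 4: Order so x ≤ y and verify: 46² + 79² = 2116 + 6241 = 8357 = n. ✓

n = 8357 = 46² + 79² (one valid representation with x ≤ y).


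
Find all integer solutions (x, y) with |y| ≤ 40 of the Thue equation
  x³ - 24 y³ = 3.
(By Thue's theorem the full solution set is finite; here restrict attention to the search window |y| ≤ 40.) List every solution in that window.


The equation is x³ - 24y³ = 3. For fixed y, x³ = 24·y³ + 3, so a solution requires the RHS to be a perfect cube.
Strategy: iterate y from -40 to 40, compute RHS = 24·y³ + 3, and check whether it is a (positive or negative) perfect cube.
Check small values of y:
  y = 0: RHS = 3 is not a perfect cube.
  y = 1: RHS = 27 = (3)³ ⇒ x = 3 works.
  y = -1: RHS = -21 is not a perfect cube.
  y = 2: RHS = 195 is not a perfect cube.
  y = -2: RHS = -189 is not a perfect cube.
  y = 3: RHS = 651 is not a perfect cube.
  y = -3: RHS = -645 is not a perfect cube.
Continuing the search up to |y| = 40 finds no further solutions beyond those listed.
Collected solutions: (3, 1).

Solutions (with |y| ≤ 40): (3, 1).


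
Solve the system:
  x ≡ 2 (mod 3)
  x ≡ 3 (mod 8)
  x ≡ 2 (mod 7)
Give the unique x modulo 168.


Moduli 3, 8, 7 are pairwise coprime; by CRT there is a unique solution modulo M = 3 · 8 · 7 = 168.
Solve pairwise, accumulating the modulus:
  Start with x ≡ 2 (mod 3).
  Combine with x ≡ 3 (mod 8): since gcd(3, 8) = 1, we get a unique residue mod 24.
    Write x = 2 + 3·t and substitute into x ≡ 3 (mod 8): 3·t ≡ 3 − 2 = 1 (mod 8).
    The inverse of 3 mod 8 is 3 (since 3·3 = 9 = 1·8 + 1), so t ≡ 3·1 = 3 ≡ 3 (mod 8).
    Then x = 2 + 3·3 = 11, valid modulo lcm(3, 8) = 24: x ≡ 11 (mod 24).
  Combine with x ≡ 2 (mod 7): since gcd(24, 7) = 1, we get a unique residue mod 168.
    Write x = 11 + 24·t and substitute into x ≡ 2 (mod 7): 24·t ≡ 2 − 11 = -9 (mod 7).
    Reduce coefficients mod 7: 3·t ≡ 5 (mod 7).
    The inverse of 3 mod 7 is 5 (since 3·5 = 15 = 2·7 + 1), so t ≡ 5·5 = 25 ≡ 4 (mod 7).
    Then x = 11 + 24·4 = 107, valid modulo lcm(24, 7) = 168: x ≡ 107 (mod 168).
Verify: 107 mod 3 = 2 ✓, 107 mod 8 = 3 ✓, 107 mod 7 = 2 ✓.

x ≡ 107 (mod 168).


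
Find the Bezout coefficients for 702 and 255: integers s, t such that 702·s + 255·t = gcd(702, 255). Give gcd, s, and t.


Euclidean algorithm on (702, 255) — divide until remainder is 0:
  702 = 2 · 255 + 192
  255 = 1 · 192 + 63
  192 = 3 · 63 + 3
  63 = 21 · 3 + 0
gcd(702, 255) = 3.
Track Bezout coefficients alongside the remainders: start with r₀ = 702 = a·1 + b·0 (s = 1, t = 0) and r₁ = 255 = a·0 + b·1 (s = 0, t = 1); each new remainder r_{k+1} = r_{k-1} − q_k·r_k inherits s_{k+1} = s_{k-1} − q_k·s_k, t_{k+1} = t_{k-1} − q_k·t_k, so r_k = a·s_k + b·t_k at every step:
  q = 2: r = 192, s = 1 − 2·0 = 1, t = 0 − 2·1 = -2  (check: 702·1 + 255·(-2) = 192)
  q = 1: r = 63, s = 0 − 1·1 = -1, t = 1 − 1·(-2) = 3  (check: 702·(-1) + 255·3 = 63)
  q = 3: r = 3, s = 1 − 3·(-1) = 4, t = -2 − 3·3 = -11  (check: 702·4 + 255·(-11) = 3)
The row with r = 3 (the gcd) gives the Bezout coefficients s = 4, t = -11.
Result: 702 · (4) + 255 · (-11) = 3.

gcd(702, 255) = 3; s = 4, t = -11 (check: 702·4 + 255·(-11) = 3).


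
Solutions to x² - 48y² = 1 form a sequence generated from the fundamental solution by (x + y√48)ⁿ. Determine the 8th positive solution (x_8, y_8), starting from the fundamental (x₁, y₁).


Step 1: Find the fundamental solution (x₁, y₁) of x² - 48y² = 1.
  Expand √48 as a continued fraction. a₀ = ⌊√48⌋ = 6; iterate m_{k+1} = d_k·a_k − m_k, d_{k+1} = (48 − m_{k+1}²)/d_k, a_{k+1} = ⌊(a₀ + m_{k+1})/d_{k+1}⌋ (starting m₀ = 0, d₀ = 1), with convergents p_k = a_k·p_{k-1} + p_{k-2}, q_k = a_k·q_{k-1} + q_{k-2} (p₋₁ = 1, q₋₁ = 0):
  k = 0: a₀ = 6; p₀/q₀ = 6/1; p₀² − 48·q₀² = 36 − 48 = -12.
  k = 1: m = 6, d = 12, a = ⌊(6 + 6)/12⌋ = 1; p/q = (1·6 + 1)/(1·1 + 0) = 7/1; p² − 48·q² = 49 − 48 = 1.
  The first convergent with p² − 48·q² = 1 gives the fundamental solution (x₁, y₁) = (7, 1).
Step 2: Apply the recurrence (x_{n+1}, y_{n+1}) = (x₁x_n + 48y₁y_n, x₁y_n + y₁x_n) repeatedly.
  From (x_1, y_1) = (7, 1): x_2 = 7·7 + 48·1·1 = 97; y_2 = 7·1 + 1·7 = 14.
  From (x_2, y_2) = (97, 14): x_3 = 7·97 + 48·1·14 = 1351; y_3 = 7·14 + 1·97 = 195.
  From (x_3, y_3) = (1351, 195): x_4 = 7·1351 + 48·1·195 = 18817; y_4 = 7·195 + 1·1351 = 2716.
  From (x_4, y_4) = (18817, 2716): x_5 = 7·18817 + 48·1·2716 = 262087; y_5 = 7·2716 + 1·18817 = 37829.
  From (x_5, y_5) = (262087, 37829): x_6 = 7·262087 + 48·1·37829 = 3650401; y_6 = 7·37829 + 1·262087 = 526890.
  From (x_6, y_6) = (3650401, 526890): x_7 = 7·3650401 + 48·1·526890 = 50843527; y_7 = 7·526890 + 1·3650401 = 7338631.
  From (x_7, y_7) = (50843527, 7338631): x_8 = 7·50843527 + 48·1·7338631 = 708158977; y_8 = 7·7338631 + 1·50843527 = 102213944.
Step 3: Verify x_8² - 48·y_8² = 501489136705686529 - 501489136705686528 = 1 (should be 1). ✓

(x_1, y_1) = (7, 1); (x_8, y_8) = (708158977, 102213944).


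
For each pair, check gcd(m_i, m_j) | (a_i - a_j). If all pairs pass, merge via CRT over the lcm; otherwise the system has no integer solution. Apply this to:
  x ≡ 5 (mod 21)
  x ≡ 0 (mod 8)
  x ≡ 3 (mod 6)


Moduli 21, 8, 6 are not pairwise coprime, so CRT works modulo lcm(m_i) when all pairwise compatibility conditions hold.
Pairwise compatibility: gcd(m_i, m_j) must divide a_i - a_j for every pair.
Merge one congruence at a time:
  Start: x ≡ 5 (mod 21).
  Combine with x ≡ 0 (mod 8): gcd(21, 8) = 1; 0 - 5 = -5, which IS divisible by 1, so compatible.
    Write x = 5 + 21·t and substitute into x ≡ 0 (mod 8): 21·t ≡ 0 − 5 = -5 (mod 8).
    Reduce coefficients mod 8: 5·t ≡ 3 (mod 8).
    The inverse of 5 mod 8 is 5 (since 5·5 = 25 = 3·8 + 1), so t ≡ 5·3 = 15 ≡ 7 (mod 8).
    Then x = 5 + 21·7 = 152, valid modulo lcm(21, 8) = 168: x ≡ 152 (mod 168).
  Combine with x ≡ 3 (mod 6): gcd(168, 6) = 6, and 3 - 152 = -149 is NOT divisible by 6.
    ⇒ system is inconsistent (no integer solution).

No solution (the system is inconsistent).


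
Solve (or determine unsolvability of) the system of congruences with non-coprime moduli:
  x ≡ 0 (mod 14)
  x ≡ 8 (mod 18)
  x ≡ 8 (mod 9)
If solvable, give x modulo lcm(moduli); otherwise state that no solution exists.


Moduli 14, 18, 9 are not pairwise coprime, so CRT works modulo lcm(m_i) when all pairwise compatibility conditions hold.
Pairwise compatibility: gcd(m_i, m_j) must divide a_i - a_j for every pair.
Merge one congruence at a time:
  Start: x ≡ 0 (mod 14).
  Combine with x ≡ 8 (mod 18): gcd(14, 18) = 2; 8 - 0 = 8, which IS divisible by 2, so compatible.
    Write x = 0 + 14·t and substitute into x ≡ 8 (mod 18): 14·t ≡ 8 − 0 = 8 (mod 18).
    Divide the congruence (and modulus) by g = 2: 7·t ≡ 4 (mod 9).
    The inverse of 7 mod 9 is 4 (since 7·4 = 28 = 3·9 + 1), so t ≡ 4·4 = 16 ≡ 7 (mod 9).
    Then x = 0 + 14·7 = 98, valid modulo lcm(14, 18) = 126: x ≡ 98 (mod 126).
  Combine with x ≡ 8 (mod 9): gcd(126, 9) = 9; 8 - 98 = -90, which IS divisible by 9, so compatible.
    Write x = 98 + 126·t and substitute into x ≡ 8 (mod 9): 126·t ≡ 8 − 98 = -90 (mod 9).
    Divide the congruence (and modulus) by g = 9: 14·t ≡ -10 (mod 1).
    Modulo 1 every t works; take t = 0.
    Then x = 98 + 126·0 = 98, valid modulo lcm(126, 9) = 126: x ≡ 98 (mod 126).
Verify: 98 mod 14 = 0, 98 mod 18 = 8, 98 mod 9 = 8.

x ≡ 98 (mod 126).


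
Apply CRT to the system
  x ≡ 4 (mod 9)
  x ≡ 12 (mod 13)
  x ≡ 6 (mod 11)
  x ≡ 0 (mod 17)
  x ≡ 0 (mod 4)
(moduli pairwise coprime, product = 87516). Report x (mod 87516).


Product of moduli M = 9 · 13 · 11 · 17 · 4 = 87516.
Merge one congruence at a time:
  Start: x ≡ 4 (mod 9).
  Combine with x ≡ 12 (mod 13); new modulus lcm = 117.
    Write x = 4 + 9·t and substitute into x ≡ 12 (mod 13): 9·t ≡ 12 − 4 = 8 (mod 13).
    The inverse of 9 mod 13 is 3 (since 9·3 = 27 = 2·13 + 1), so t ≡ 3·8 = 24 ≡ 11 (mod 13).
    Then x = 4 + 9·11 = 103, valid modulo lcm(9, 13) = 117: x ≡ 103 (mod 117).
  Combine with x ≡ 6 (mod 11); new modulus lcm = 1287.
    Write x = 103 + 117·t and substitute into x ≡ 6 (mod 11): 117·t ≡ 6 − 103 = -97 (mod 11).
    Reduce coefficients mod 11: 7·t ≡ 2 (mod 11).
    The inverse of 7 mod 11 is 8 (since 7·8 = 56 = 5·11 + 1), so t ≡ 8·2 = 16 ≡ 5 (mod 11).
    Then x = 103 + 117·5 = 688, valid modulo lcm(117, 11) = 1287: x ≡ 688 (mod 1287).
  Combine with x ≡ 0 (mod 17); new modulus lcm = 21879.
    Write x = 688 + 1287·t and substitute into x ≡ 0 (mod 17): 1287·t ≡ 0 − 688 = -688 (mod 17).
    Reduce coefficients mod 17: 12·t ≡ 9 (mod 17).
    The inverse of 12 mod 17 is 10 (since 12·10 = 120 = 7·17 + 1), so t ≡ 10·9 = 90 ≡ 5 (mod 17).
    Then x = 688 + 1287·5 = 7123, valid modulo lcm(1287, 17) = 21879: x ≡ 7123 (mod 21879).
  Combine with x ≡ 0 (mod 4); new modulus lcm = 87516.
    Write x = 7123 + 21879·t and substitute into x ≡ 0 (mod 4): 21879·t ≡ 0 − 7123 = -7123 (mod 4).
    Reduce coefficients mod 4: 3·t ≡ 1 (mod 4).
    The inverse of 3 mod 4 is 3 (since 3·3 = 9 = 2·4 + 1), so t ≡ 3·1 = 3 ≡ 3 (mod 4).
    Then x = 7123 + 21879·3 = 72760, valid modulo lcm(21879, 4) = 87516: x ≡ 72760 (mod 87516).
Verify against each original: 72760 mod 9 = 4, 72760 mod 13 = 12, 72760 mod 11 = 6, 72760 mod 17 = 0, 72760 mod 4 = 0.

x ≡ 72760 (mod 87516).


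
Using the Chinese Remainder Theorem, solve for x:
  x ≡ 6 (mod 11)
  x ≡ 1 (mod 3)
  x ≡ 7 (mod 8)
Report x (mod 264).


Moduli 11, 3, 8 are pairwise coprime; by CRT there is a unique solution modulo M = 11 · 3 · 8 = 264.
Solve pairwise, accumulating the modulus:
  Start with x ≡ 6 (mod 11).
  Combine with x ≡ 1 (mod 3): since gcd(11, 3) = 1, we get a unique residue mod 33.
    Write x = 6 + 11·t and substitute into x ≡ 1 (mod 3): 11·t ≡ 1 − 6 = -5 (mod 3).
    Reduce coefficients mod 3: 2·t ≡ 1 (mod 3).
    The inverse of 2 mod 3 is 2 (since 2·2 = 4 = 1·3 + 1), so t ≡ 2·1 = 2 ≡ 2 (mod 3).
    Then x = 6 + 11·2 = 28, valid modulo lcm(11, 3) = 33: x ≡ 28 (mod 33).
  Combine with x ≡ 7 (mod 8): since gcd(33, 8) = 1, we get a unique residue mod 264.
    Write x = 28 + 33·t and substitute into x ≡ 7 (mod 8): 33·t ≡ 7 − 28 = -21 (mod 8).
    Reduce coefficients mod 8: 1·t ≡ 3 (mod 8).
    So t ≡ 3 (mod 8).
    Then x = 28 + 33·3 = 127, valid modulo lcm(33, 8) = 264: x ≡ 127 (mod 264).
Verify: 127 mod 11 = 6 ✓, 127 mod 3 = 1 ✓, 127 mod 8 = 7 ✓.

x ≡ 127 (mod 264).


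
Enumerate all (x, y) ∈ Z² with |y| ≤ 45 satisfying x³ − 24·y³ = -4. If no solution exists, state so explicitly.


The equation is x³ - 24y³ = -4. For fixed y, x³ = 24·y³ − 4, so a solution requires the RHS to be a perfect cube.
Strategy: iterate y from -45 to 45, compute RHS = 24·y³ − 4, and check whether it is a (positive or negative) perfect cube.
Check small values of y:
  y = 0: RHS = -4 is not a perfect cube.
  y = 1: RHS = 20 is not a perfect cube.
  y = -1: RHS = -28 is not a perfect cube.
  y = 2: RHS = 188 is not a perfect cube.
  y = -2: RHS = -196 is not a perfect cube.
  y = 3: RHS = 644 is not a perfect cube.
  y = -3: RHS = -652 is not a perfect cube.
Continuing the search up to |y| = 45 finds no solutions either.
No (x, y) in the scanned range satisfies the equation.

No integer solutions with |y| ≤ 45.


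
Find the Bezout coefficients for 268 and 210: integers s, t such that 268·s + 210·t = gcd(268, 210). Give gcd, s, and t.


Euclidean algorithm on (268, 210) — divide until remainder is 0:
  268 = 1 · 210 + 58
  210 = 3 · 58 + 36
  58 = 1 · 36 + 22
  36 = 1 · 22 + 14
  22 = 1 · 14 + 8
  14 = 1 · 8 + 6
  8 = 1 · 6 + 2
  6 = 3 · 2 + 0
gcd(268, 210) = 2.
Track Bezout coefficients alongside the remainders: start with r₀ = 268 = a·1 + b·0 (s = 1, t = 0) and r₁ = 210 = a·0 + b·1 (s = 0, t = 1); each new remainder r_{k+1} = r_{k-1} − q_k·r_k inherits s_{k+1} = s_{k-1} − q_k·s_k, t_{k+1} = t_{k-1} − q_k·t_k, so r_k = a·s_k + b·t_k at every step:
  q = 1: r = 58, s = 1 − 1·0 = 1, t = 0 − 1·1 = -1  (check: 268·1 + 210·(-1) = 58)
  q = 3: r = 36, s = 0 − 3·1 = -3, t = 1 − 3·(-1) = 4  (check: 268·(-3) + 210·4 = 36)
  q = 1: r = 22, s = 1 − 1·(-3) = 4, t = -1 − 1·4 = -5  (check: 268·4 + 210·(-5) = 22)
  q = 1: r = 14, s = -3 − 1·4 = -7, t = 4 − 1·(-5) = 9  (check: 268·(-7) + 210·9 = 14)
  q = 1: r = 8, s = 4 − 1·(-7) = 11, t = -5 − 1·9 = -14  (check: 268·11 + 210·(-14) = 8)
  q = 1: r = 6, s = -7 − 1·11 = -18, t = 9 − 1·(-14) = 23  (check: 268·(-18) + 210·23 = 6)
  q = 1: r = 2, s = 11 − 1·(-18) = 29, t = -14 − 1·23 = -37  (check: 268·29 + 210·(-37) = 2)
The row with r = 2 (the gcd) gives the Bezout coefficients s = 29, t = -37.
Result: 268 · (29) + 210 · (-37) = 2.

gcd(268, 210) = 2; s = 29, t = -37 (check: 268·29 + 210·(-37) = 2).


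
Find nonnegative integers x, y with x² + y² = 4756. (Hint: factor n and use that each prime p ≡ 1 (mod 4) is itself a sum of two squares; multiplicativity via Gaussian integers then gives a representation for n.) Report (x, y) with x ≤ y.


Step 1: Factor n = 4756 = 2^2 · 29 · 41.
Step 2: Check the mod-4 condition on each prime factor: 2 = 2 (special); 29 ≡ 1 (mod 4), exponent 1; 41 ≡ 1 (mod 4), exponent 1.
All primes ≡ 3 (mod 4) appear to even exponent (or don't appear), so by the two-squares theorem n IS expressible as a sum of two squares.
Step 3: Build a representation. Group n = k² · m with k = 2 and m = 29 · 41 = 1189 (a product of primes ≡ 1 (mod 4)); a representation of m scales to one of n via (k·x)² + (k·y)² = k²(x² + y²). Each prime p ≡ 1 (mod 4) is itself a sum of two squares; find a² by testing p − a² for a perfect square:
  29: 29 − 1² = 28, 29 − 2² = 25 = 5² ⇒ 29 = 2² + 5².
  41: 41 − 1² = 40, 41 − 2² = 37, 41 − 3² = 32, 41 − 4² = 25 = 5² ⇒ 41 = 4² + 5².
  Combine using the Brahmagupta–Fibonacci identity (a² + b²)(c² + d²) = (ac − bd)² + (ad + bc)² = (ac + bd)² + (ad − bc)²:
  29 · 41 = 1189: from (2² + 5²)(4² + 5²), take (2·4 − 5·5, 2·5 + 5·4) = (8 − 25, 10 + 20) = (-17, 30); dropping signs (only squares matter) gives (17, 30); check 17² + 30² = 289 + 900 = 1189 ✓.
  Scale by k = 2: (2·17, 2·30) = (34, 60).
Step 4: Order so x ≤ y and verify: 34² + 60² = 1156 + 3600 = 4756 = n. ✓

n = 4756 = 34² + 60² (one valid representation with x ≤ y).


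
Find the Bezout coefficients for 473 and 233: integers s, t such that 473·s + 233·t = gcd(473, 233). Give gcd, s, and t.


Euclidean algorithm on (473, 233) — divide until remainder is 0:
  473 = 2 · 233 + 7
  233 = 33 · 7 + 2
  7 = 3 · 2 + 1
  2 = 2 · 1 + 0
gcd(473, 233) = 1.
Track Bezout coefficients alongside the remainders: start with r₀ = 473 = a·1 + b·0 (s = 1, t = 0) and r₁ = 233 = a·0 + b·1 (s = 0, t = 1); each new remainder r_{k+1} = r_{k-1} − q_k·r_k inherits s_{k+1} = s_{k-1} − q_k·s_k, t_{k+1} = t_{k-1} − q_k·t_k, so r_k = a·s_k + b·t_k at every step:
  q = 2: r = 7, s = 1 − 2·0 = 1, t = 0 − 2·1 = -2  (check: 473·1 + 233·(-2) = 7)
  q = 33: r = 2, s = 0 − 33·1 = -33, t = 1 − 33·(-2) = 67  (check: 473·(-33) + 233·67 = 2)
  q = 3: r = 1, s = 1 − 3·(-33) = 100, t = -2 − 3·67 = -203  (check: 473·100 + 233·(-203) = 1)
The row with r = 1 (the gcd) gives the Bezout coefficients s = 100, t = -203.
Result: 473 · (100) + 233 · (-203) = 1.

gcd(473, 233) = 1; s = 100, t = -203 (check: 473·100 + 233·(-203) = 1).


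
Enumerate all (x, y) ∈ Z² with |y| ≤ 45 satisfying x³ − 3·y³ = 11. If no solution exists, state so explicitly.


The equation is x³ - 3y³ = 11. For fixed y, x³ = 3·y³ + 11, so a solution requires the RHS to be a perfect cube.
Strategy: iterate y from -45 to 45, compute RHS = 3·y³ + 11, and check whether it is a (positive or negative) perfect cube.
Check small values of y:
  y = 0: RHS = 11 is not a perfect cube.
  y = 1: RHS = 14 is not a perfect cube.
  y = -1: RHS = 8 = (2)³ ⇒ x = 2 works.
  y = 2: RHS = 35 is not a perfect cube.
  y = -2: RHS = -13 is not a perfect cube.
  y = 3: RHS = 92 is not a perfect cube.
  y = -3: RHS = -70 is not a perfect cube.
Continuing the search up to |y| = 45 finds no further solutions beyond those listed.
Collected solutions: (2, -1).

Solutions (with |y| ≤ 45): (2, -1).


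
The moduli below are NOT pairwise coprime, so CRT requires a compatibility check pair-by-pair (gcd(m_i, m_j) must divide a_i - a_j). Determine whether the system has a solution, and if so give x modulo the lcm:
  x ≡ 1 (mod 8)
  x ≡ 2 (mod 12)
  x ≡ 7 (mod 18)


Moduli 8, 12, 18 are not pairwise coprime, so CRT works modulo lcm(m_i) when all pairwise compatibility conditions hold.
Pairwise compatibility: gcd(m_i, m_j) must divide a_i - a_j for every pair.
Merge one congruence at a time:
  Start: x ≡ 1 (mod 8).
  Combine with x ≡ 2 (mod 12): gcd(8, 12) = 4, and 2 - 1 = 1 is NOT divisible by 4.
    ⇒ system is inconsistent (no integer solution).

No solution (the system is inconsistent).


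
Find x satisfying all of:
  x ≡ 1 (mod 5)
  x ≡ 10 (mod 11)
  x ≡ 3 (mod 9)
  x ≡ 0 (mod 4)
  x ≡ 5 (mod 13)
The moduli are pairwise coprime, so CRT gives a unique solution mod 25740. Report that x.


Product of moduli M = 5 · 11 · 9 · 4 · 13 = 25740.
Merge one congruence at a time:
  Start: x ≡ 1 (mod 5).
  Combine with x ≡ 10 (mod 11); new modulus lcm = 55.
    Write x = 1 + 5·t and substitute into x ≡ 10 (mod 11): 5·t ≡ 10 − 1 = 9 (mod 11).
    The inverse of 5 mod 11 is 9 (since 5·9 = 45 = 4·11 + 1), so t ≡ 9·9 = 81 ≡ 4 (mod 11).
    Then x = 1 + 5·4 = 21, valid modulo lcm(5, 11) = 55: x ≡ 21 (mod 55).
  Combine with x ≡ 3 (mod 9); new modulus lcm = 495.
    Write x = 21 + 55·t and substitute into x ≡ 3 (mod 9): 55·t ≡ 3 − 21 = -18 (mod 9).
    Reduce coefficients mod 9: 1·t ≡ 0 (mod 9).
    So t ≡ 0 (mod 9).
    Then x = 21 + 55·0 = 21, valid modulo lcm(55, 9) = 495: x ≡ 21 (mod 495).
  Combine with x ≡ 0 (mod 4); new modulus lcm = 1980.
    Write x = 21 + 495·t and substitute into x ≡ 0 (mod 4): 495·t ≡ 0 − 21 = -21 (mod 4).
    Reduce coefficients mod 4: 3·t ≡ 3 (mod 4).
    The inverse of 3 mod 4 is 3 (since 3·3 = 9 = 2·4 + 1), so t ≡ 3·3 = 9 ≡ 1 (mod 4).
    Then x = 21 + 495·1 = 516, valid modulo lcm(495, 4) = 1980: x ≡ 516 (mod 1980).
  Combine with x ≡ 5 (mod 13); new modulus lcm = 25740.
    Write x = 516 + 1980·t and substitute into x ≡ 5 (mod 13): 1980·t ≡ 5 − 516 = -511 (mod 13).
    Reduce coefficients mod 13: 4·t ≡ 9 (mod 13).
    The inverse of 4 mod 13 is 10 (since 4·10 = 40 = 3·13 + 1), so t ≡ 10·9 = 90 ≡ 12 (mod 13).
    Then x = 516 + 1980·12 = 24276, valid modulo lcm(1980, 13) = 25740: x ≡ 24276 (mod 25740).
Verify against each original: 24276 mod 5 = 1, 24276 mod 11 = 10, 24276 mod 9 = 3, 24276 mod 4 = 0, 24276 mod 13 = 5.

x ≡ 24276 (mod 25740).


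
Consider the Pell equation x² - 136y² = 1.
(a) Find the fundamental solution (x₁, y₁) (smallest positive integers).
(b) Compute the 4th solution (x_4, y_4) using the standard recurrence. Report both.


Step 1: Find the fundamental solution (x₁, y₁) of x² - 136y² = 1.
  Expand √136 as a continued fraction. a₀ = ⌊√136⌋ = 11; iterate m_{k+1} = d_k·a_k − m_k, d_{k+1} = (136 − m_{k+1}²)/d_k, a_{k+1} = ⌊(a₀ + m_{k+1})/d_{k+1}⌋ (starting m₀ = 0, d₀ = 1), with convergents p_k = a_k·p_{k-1} + p_{k-2}, q_k = a_k·q_{k-1} + q_{k-2} (p₋₁ = 1, q₋₁ = 0):
  k = 0: a₀ = 11; p₀/q₀ = 11/1; p₀² − 136·q₀² = 121 − 136 = -15.
  k = 1: m = 11, d = 15, a = ⌊(11 + 11)/15⌋ = 1; p/q = (1·11 + 1)/(1·1 + 0) = 12/1; p² − 136·q² = 144 − 136 = 8.
  k = 2: m = 4, d = 8, a = ⌊(11 + 4)/8⌋ = 1; p/q = (1·12 + 11)/(1·1 + 1) = 23/2; p² − 136·q² = 529 − 544 = -15.
  k = 3: m = 4, d = 15, a = ⌊(11 + 4)/15⌋ = 1; p/q = (1·23 + 12)/(1·2 + 1) = 35/3; p² − 136·q² = 1225 − 1224 = 1.
  The first convergent with p² − 136·q² = 1 gives the fundamental solution (x₁, y₁) = (35, 3).
Step 2: Apply the recurrence (x_{n+1}, y_{n+1}) = (x₁x_n + 136y₁y_n, x₁y_n + y₁x_n) repeatedly.
  From (x_1, y_1) = (35, 3): x_2 = 35·35 + 136·3·3 = 2449; y_2 = 35·3 + 3·35 = 210.
  From (x_2, y_2) = (2449, 210): x_3 = 35·2449 + 136·3·210 = 171395; y_3 = 35·210 + 3·2449 = 14697.
  From (x_3, y_3) = (171395, 14697): x_4 = 35·171395 + 136·3·14697 = 11995201; y_4 = 35·14697 + 3·171395 = 1028580.
Step 3: Verify x_4² - 136·y_4² = 143884847030401 - 143884847030400 = 1 (should be 1). ✓

(x_1, y_1) = (35, 3); (x_4, y_4) = (11995201, 1028580).


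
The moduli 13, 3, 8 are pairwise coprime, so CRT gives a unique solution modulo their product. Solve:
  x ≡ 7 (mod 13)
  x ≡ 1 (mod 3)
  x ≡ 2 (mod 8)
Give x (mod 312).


Moduli 13, 3, 8 are pairwise coprime; by CRT there is a unique solution modulo M = 13 · 3 · 8 = 312.
Solve pairwise, accumulating the modulus:
  Start with x ≡ 7 (mod 13).
  Combine with x ≡ 1 (mod 3): since gcd(13, 3) = 1, we get a unique residue mod 39.
    Write x = 7 + 13·t and substitute into x ≡ 1 (mod 3): 13·t ≡ 1 − 7 = -6 (mod 3).
    Reduce coefficients mod 3: 1·t ≡ 0 (mod 3).
    So t ≡ 0 (mod 3).
    Then x = 7 + 13·0 = 7, valid modulo lcm(13, 3) = 39: x ≡ 7 (mod 39).
  Combine with x ≡ 2 (mod 8): since gcd(39, 8) = 1, we get a unique residue mod 312.
    Write x = 7 + 39·t and substitute into x ≡ 2 (mod 8): 39·t ≡ 2 − 7 = -5 (mod 8).
    Reduce coefficients mod 8: 7·t ≡ 3 (mod 8).
    The inverse of 7 mod 8 is 7 (since 7·7 = 49 = 6·8 + 1), so t ≡ 7·3 = 21 ≡ 5 (mod 8).
    Then x = 7 + 39·5 = 202, valid modulo lcm(39, 8) = 312: x ≡ 202 (mod 312).
Verify: 202 mod 13 = 7 ✓, 202 mod 3 = 1 ✓, 202 mod 8 = 2 ✓.

x ≡ 202 (mod 312).


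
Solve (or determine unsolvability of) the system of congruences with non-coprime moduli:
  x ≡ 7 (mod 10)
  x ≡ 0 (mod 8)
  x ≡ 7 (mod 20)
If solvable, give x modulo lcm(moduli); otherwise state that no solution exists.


Moduli 10, 8, 20 are not pairwise coprime, so CRT works modulo lcm(m_i) when all pairwise compatibility conditions hold.
Pairwise compatibility: gcd(m_i, m_j) must divide a_i - a_j for every pair.
Merge one congruence at a time:
  Start: x ≡ 7 (mod 10).
  Combine with x ≡ 0 (mod 8): gcd(10, 8) = 2, and 0 - 7 = -7 is NOT divisible by 2.
    ⇒ system is inconsistent (no integer solution).

No solution (the system is inconsistent).


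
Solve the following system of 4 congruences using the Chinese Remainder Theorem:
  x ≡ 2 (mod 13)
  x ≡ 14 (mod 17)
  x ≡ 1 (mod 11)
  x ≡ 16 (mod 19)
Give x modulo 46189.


Product of moduli M = 13 · 17 · 11 · 19 = 46189.
Merge one congruence at a time:
  Start: x ≡ 2 (mod 13).
  Combine with x ≡ 14 (mod 17); new modulus lcm = 221.
    Write x = 2 + 13·t and substitute into x ≡ 14 (mod 17): 13·t ≡ 14 − 2 = 12 (mod 17).
    The inverse of 13 mod 17 is 4 (since 13·4 = 52 = 3·17 + 1), so t ≡ 4·12 = 48 ≡ 14 (mod 17).
    Then x = 2 + 13·14 = 184, valid modulo lcm(13, 17) = 221: x ≡ 184 (mod 221).
  Combine with x ≡ 1 (mod 11); new modulus lcm = 2431.
    Write x = 184 + 221·t and substitute into x ≡ 1 (mod 11): 221·t ≡ 1 − 184 = -183 (mod 11).
    Reduce coefficients mod 11: 1·t ≡ 4 (mod 11).
    So t ≡ 4 (mod 11).
    Then x = 184 + 221·4 = 1068, valid modulo lcm(221, 11) = 2431: x ≡ 1068 (mod 2431).
  Combine with x ≡ 16 (mod 19); new modulus lcm = 46189.
    Write x = 1068 + 2431·t and substitute into x ≡ 16 (mod 19): 2431·t ≡ 16 − 1068 = -1052 (mod 19).
    Reduce coefficients mod 19: 18·t ≡ 12 (mod 19).
    The inverse of 18 mod 19 is 18 (since 18·18 = 324 = 17·19 + 1), so t ≡ 18·12 = 216 ≡ 7 (mod 19).
    Then x = 1068 + 2431·7 = 18085, valid modulo lcm(2431, 19) = 46189: x ≡ 18085 (mod 46189).
Verify against each original: 18085 mod 13 = 2, 18085 mod 17 = 14, 18085 mod 11 = 1, 18085 mod 19 = 16.

x ≡ 18085 (mod 46189).


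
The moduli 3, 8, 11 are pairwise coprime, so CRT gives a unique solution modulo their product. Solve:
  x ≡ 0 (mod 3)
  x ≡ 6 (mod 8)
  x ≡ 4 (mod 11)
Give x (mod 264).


Moduli 3, 8, 11 are pairwise coprime; by CRT there is a unique solution modulo M = 3 · 8 · 11 = 264.
Solve pairwise, accumulating the modulus:
  Start with x ≡ 0 (mod 3).
  Combine with x ≡ 6 (mod 8): since gcd(3, 8) = 1, we get a unique residue mod 24.
    Write x = 0 + 3·t and substitute into x ≡ 6 (mod 8): 3·t ≡ 6 − 0 = 6 (mod 8).
    The inverse of 3 mod 8 is 3 (since 3·3 = 9 = 1·8 + 1), so t ≡ 3·6 = 18 ≡ 2 (mod 8).
    Then x = 0 + 3·2 = 6, valid modulo lcm(3, 8) = 24: x ≡ 6 (mod 24).
  Combine with x ≡ 4 (mod 11): since gcd(24, 11) = 1, we get a unique residue mod 264.
    Write x = 6 + 24·t and substitute into x ≡ 4 (mod 11): 24·t ≡ 4 − 6 = -2 (mod 11).
    Reduce coefficients mod 11: 2·t ≡ 9 (mod 11).
    The inverse of 2 mod 11 is 6 (since 2·6 = 12 = 1·11 + 1), so t ≡ 6·9 = 54 ≡ 10 (mod 11).
    Then x = 6 + 24·10 = 246, valid modulo lcm(24, 11) = 264: x ≡ 246 (mod 264).
Verify: 246 mod 3 = 0 ✓, 246 mod 8 = 6 ✓, 246 mod 11 = 4 ✓.

x ≡ 246 (mod 264).


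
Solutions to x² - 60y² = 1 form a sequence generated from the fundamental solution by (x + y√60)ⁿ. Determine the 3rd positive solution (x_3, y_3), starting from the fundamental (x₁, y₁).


Step 1: Find the fundamental solution (x₁, y₁) of x² - 60y² = 1.
  Expand √60 as a continued fraction. a₀ = ⌊√60⌋ = 7; iterate m_{k+1} = d_k·a_k − m_k, d_{k+1} = (60 − m_{k+1}²)/d_k, a_{k+1} = ⌊(a₀ + m_{k+1})/d_{k+1}⌋ (starting m₀ = 0, d₀ = 1), with convergents p_k = a_k·p_{k-1} + p_{k-2}, q_k = a_k·q_{k-1} + q_{k-2} (p₋₁ = 1, q₋₁ = 0):
  k = 0: a₀ = 7; p₀/q₀ = 7/1; p₀² − 60·q₀² = 49 − 60 = -11.
  k = 1: m = 7, d = 11, a = ⌊(7 + 7)/11⌋ = 1; p/q = (1·7 + 1)/(1·1 + 0) = 8/1; p² − 60·q² = 64 − 60 = 4.
  k = 2: m = 4, d = 4, a = ⌊(7 + 4)/4⌋ = 2; p/q = (2·8 + 7)/(2·1 + 1) = 23/3; p² − 60·q² = 529 − 540 = -11.
  k = 3: m = 4, d = 11, a = ⌊(7 + 4)/11⌋ = 1; p/q = (1·23 + 8)/(1·3 + 1) = 31/4; p² − 60·q² = 961 − 960 = 1.
  The first convergent with p² − 60·q² = 1 gives the fundamental solution (x₁, y₁) = (31, 4).
Step 2: Apply the recurrence (x_{n+1}, y_{n+1}) = (x₁x_n + 60y₁y_n, x₁y_n + y₁x_n) repeatedly.
  From (x_1, y_1) = (31, 4): x_2 = 31·31 + 60·4·4 = 1921; y_2 = 31·4 + 4·31 = 248.
  From (x_2, y_2) = (1921, 248): x_3 = 31·1921 + 60·4·248 = 119071; y_3 = 31·248 + 4·1921 = 15372.
Step 3: Verify x_3² - 60·y_3² = 14177903041 - 14177903040 = 1 (should be 1). ✓

(x_1, y_1) = (31, 4); (x_3, y_3) = (119071, 15372).


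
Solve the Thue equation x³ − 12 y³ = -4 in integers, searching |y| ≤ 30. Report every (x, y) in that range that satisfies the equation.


The equation is x³ - 12y³ = -4. For fixed y, x³ = 12·y³ − 4, so a solution requires the RHS to be a perfect cube.
Strategy: iterate y from -30 to 30, compute RHS = 12·y³ − 4, and check whether it is a (positive or negative) perfect cube.
Check small values of y:
  y = 0: RHS = -4 is not a perfect cube.
  y = 1: RHS = 8 = (2)³ ⇒ x = 2 works.
  y = -1: RHS = -16 is not a perfect cube.
  y = 2: RHS = 92 is not a perfect cube.
  y = -2: RHS = -100 is not a perfect cube.
  y = 3: RHS = 320 is not a perfect cube.
  y = -3: RHS = -328 is not a perfect cube.
Continuing the search up to |y| = 30 finds no further solutions beyond those listed.
Collected solutions: (2, 1).

Solutions (with |y| ≤ 30): (2, 1).


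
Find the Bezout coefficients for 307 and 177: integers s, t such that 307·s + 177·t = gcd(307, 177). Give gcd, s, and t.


Euclidean algorithm on (307, 177) — divide until remainder is 0:
  307 = 1 · 177 + 130
  177 = 1 · 130 + 47
  130 = 2 · 47 + 36
  47 = 1 · 36 + 11
  36 = 3 · 11 + 3
  11 = 3 · 3 + 2
  3 = 1 · 2 + 1
  2 = 2 · 1 + 0
gcd(307, 177) = 1.
Track Bezout coefficients alongside the remainders: start with r₀ = 307 = a·1 + b·0 (s = 1, t = 0) and r₁ = 177 = a·0 + b·1 (s = 0, t = 1); each new remainder r_{k+1} = r_{k-1} − q_k·r_k inherits s_{k+1} = s_{k-1} − q_k·s_k, t_{k+1} = t_{k-1} − q_k·t_k, so r_k = a·s_k + b·t_k at every step:
  q = 1: r = 130, s = 1 − 1·0 = 1, t = 0 − 1·1 = -1  (check: 307·1 + 177·(-1) = 130)
  q = 1: r = 47, s = 0 − 1·1 = -1, t = 1 − 1·(-1) = 2  (check: 307·(-1) + 177·2 = 47)
  q = 2: r = 36, s = 1 − 2·(-1) = 3, t = -1 − 2·2 = -5  (check: 307·3 + 177·(-5) = 36)
  q = 1: r = 11, s = -1 − 1·3 = -4, t = 2 − 1·(-5) = 7  (check: 307·(-4) + 177·7 = 11)
  q = 3: r = 3, s = 3 − 3·(-4) = 15, t = -5 − 3·7 = -26  (check: 307·15 + 177·(-26) = 3)
  q = 3: r = 2, s = -4 − 3·15 = -49, t = 7 − 3·(-26) = 85  (check: 307·(-49) + 177·85 = 2)
  q = 1: r = 1, s = 15 − 1·(-49) = 64, t = -26 − 1·85 = -111  (check: 307·64 + 177·(-111) = 1)
The row with r = 1 (the gcd) gives the Bezout coefficients s = 64, t = -111.
Result: 307 · (64) + 177 · (-111) = 1.

gcd(307, 177) = 1; s = 64, t = -111 (check: 307·64 + 177·(-111) = 1).
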